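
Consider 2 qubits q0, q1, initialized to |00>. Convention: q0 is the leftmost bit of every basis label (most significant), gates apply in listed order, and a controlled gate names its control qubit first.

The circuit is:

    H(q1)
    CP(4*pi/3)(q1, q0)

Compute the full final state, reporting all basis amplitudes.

The final amplitudes are sqrt(2)/2 on |00>, sqrt(2)/2 on |01>, 0 on |10>, 0 on |11>.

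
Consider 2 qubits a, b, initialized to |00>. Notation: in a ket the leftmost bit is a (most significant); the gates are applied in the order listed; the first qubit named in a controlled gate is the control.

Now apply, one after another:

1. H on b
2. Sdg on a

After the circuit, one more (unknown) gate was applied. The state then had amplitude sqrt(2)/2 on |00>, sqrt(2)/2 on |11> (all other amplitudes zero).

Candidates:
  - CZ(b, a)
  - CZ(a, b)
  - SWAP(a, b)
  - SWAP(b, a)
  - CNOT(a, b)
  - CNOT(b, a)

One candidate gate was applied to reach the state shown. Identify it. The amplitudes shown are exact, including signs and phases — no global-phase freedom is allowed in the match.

It was CNOT(b, a) that produced the state shown.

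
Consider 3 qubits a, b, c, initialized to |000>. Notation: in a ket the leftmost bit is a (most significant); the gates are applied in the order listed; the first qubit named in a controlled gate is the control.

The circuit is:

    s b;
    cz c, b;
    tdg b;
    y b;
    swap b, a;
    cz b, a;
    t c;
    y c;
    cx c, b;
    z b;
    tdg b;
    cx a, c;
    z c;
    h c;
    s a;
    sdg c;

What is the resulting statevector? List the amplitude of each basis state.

The final amplitudes are sqrt(2)*exp(I*pi/4)/2 on |110>, -sqrt(2)*exp(3*I*pi/4)/2 on |111>, and 0 on every other basis state.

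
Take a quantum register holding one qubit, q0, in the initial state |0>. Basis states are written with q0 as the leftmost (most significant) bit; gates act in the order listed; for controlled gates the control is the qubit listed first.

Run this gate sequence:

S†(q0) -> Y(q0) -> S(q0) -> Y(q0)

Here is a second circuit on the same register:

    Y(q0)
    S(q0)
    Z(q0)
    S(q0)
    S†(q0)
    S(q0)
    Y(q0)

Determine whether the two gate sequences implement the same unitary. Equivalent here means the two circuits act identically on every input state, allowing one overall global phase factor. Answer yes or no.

No — the two circuits implement different unitaries, even allowing a global phase.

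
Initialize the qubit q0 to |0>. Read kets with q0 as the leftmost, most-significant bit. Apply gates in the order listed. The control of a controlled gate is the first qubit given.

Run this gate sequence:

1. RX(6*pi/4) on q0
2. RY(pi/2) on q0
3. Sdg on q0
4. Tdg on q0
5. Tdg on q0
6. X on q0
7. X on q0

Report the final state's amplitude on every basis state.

The resulting statevector has amplitude -1/2 + I/2 on |0>, 1/2 + I/2 on |1>.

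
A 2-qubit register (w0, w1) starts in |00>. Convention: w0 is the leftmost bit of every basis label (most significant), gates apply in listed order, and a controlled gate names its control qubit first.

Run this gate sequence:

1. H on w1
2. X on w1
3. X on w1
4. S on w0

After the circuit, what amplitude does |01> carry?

The amplitude on |01> is sqrt(2)/2.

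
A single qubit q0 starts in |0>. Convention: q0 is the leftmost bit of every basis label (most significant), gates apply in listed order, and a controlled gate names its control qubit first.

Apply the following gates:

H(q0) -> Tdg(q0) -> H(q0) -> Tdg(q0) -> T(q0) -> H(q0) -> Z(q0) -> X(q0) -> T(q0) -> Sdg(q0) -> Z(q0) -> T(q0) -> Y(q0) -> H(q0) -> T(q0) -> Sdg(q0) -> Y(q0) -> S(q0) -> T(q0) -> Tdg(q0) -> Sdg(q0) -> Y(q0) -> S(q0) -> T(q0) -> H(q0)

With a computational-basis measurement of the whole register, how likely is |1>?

A full measurement returns |1> with probability 1/2 - sqrt(2)/4. Key observation: gates 16-23 undo each other exactly, leaving only the rest of the circuit to track.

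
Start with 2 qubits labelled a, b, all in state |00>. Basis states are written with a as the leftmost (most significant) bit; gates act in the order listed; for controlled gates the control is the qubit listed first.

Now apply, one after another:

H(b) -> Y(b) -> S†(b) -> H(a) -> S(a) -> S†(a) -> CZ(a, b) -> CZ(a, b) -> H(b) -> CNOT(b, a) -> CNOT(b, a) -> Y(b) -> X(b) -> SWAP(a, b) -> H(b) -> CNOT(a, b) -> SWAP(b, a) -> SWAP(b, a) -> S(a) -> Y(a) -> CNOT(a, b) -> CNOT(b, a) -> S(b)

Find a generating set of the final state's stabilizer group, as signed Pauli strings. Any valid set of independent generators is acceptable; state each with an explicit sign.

The stabilizer group can be generated by +XI, -IZ, among other valid generating sets.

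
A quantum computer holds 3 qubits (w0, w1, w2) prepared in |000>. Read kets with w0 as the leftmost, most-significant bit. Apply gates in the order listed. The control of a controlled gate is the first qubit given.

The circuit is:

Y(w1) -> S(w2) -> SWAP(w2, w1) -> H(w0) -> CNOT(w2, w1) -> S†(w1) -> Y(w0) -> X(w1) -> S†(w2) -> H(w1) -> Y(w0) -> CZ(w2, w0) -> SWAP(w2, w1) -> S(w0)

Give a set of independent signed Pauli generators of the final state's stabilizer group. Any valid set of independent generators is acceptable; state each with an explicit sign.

The stabilizer group can be generated by -YII, +IIX, -IZI, among other valid generating sets.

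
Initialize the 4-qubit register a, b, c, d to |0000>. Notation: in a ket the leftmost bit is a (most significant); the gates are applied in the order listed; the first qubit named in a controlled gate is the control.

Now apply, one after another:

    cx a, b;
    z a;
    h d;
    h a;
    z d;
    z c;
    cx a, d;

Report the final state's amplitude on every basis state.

After the circuit, the state carries amplitude 1/2 on |0000>, -1/2 on |0001>, -1/2 on |1000>, 1/2 on |1001>, and 0 on every other basis state.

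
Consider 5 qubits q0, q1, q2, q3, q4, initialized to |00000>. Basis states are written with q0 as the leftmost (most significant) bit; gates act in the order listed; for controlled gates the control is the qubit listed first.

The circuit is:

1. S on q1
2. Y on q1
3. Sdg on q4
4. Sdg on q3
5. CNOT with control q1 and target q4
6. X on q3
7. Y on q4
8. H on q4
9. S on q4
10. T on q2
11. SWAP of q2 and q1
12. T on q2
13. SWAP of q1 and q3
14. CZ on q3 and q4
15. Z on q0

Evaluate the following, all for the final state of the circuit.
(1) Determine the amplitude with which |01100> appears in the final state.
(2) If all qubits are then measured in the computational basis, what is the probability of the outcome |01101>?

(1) The final state's coefficient on |01100> equals sqrt(2)*exp(I*pi/4)/2.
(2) The probability of measuring |01101> is 1/2.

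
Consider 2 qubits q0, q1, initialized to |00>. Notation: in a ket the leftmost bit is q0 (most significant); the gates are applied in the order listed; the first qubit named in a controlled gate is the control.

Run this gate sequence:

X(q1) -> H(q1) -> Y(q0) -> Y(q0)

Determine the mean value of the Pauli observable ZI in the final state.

In the final state, ZI has expectation 1.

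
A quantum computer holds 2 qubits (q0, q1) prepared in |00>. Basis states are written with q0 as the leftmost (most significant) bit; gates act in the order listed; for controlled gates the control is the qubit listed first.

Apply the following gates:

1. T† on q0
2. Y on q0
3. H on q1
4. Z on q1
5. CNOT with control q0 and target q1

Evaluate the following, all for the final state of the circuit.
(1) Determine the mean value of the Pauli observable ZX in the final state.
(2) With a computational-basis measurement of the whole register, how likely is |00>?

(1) In the final state, ZX has expectation 1.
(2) Outcome |00> occurs with probability 0.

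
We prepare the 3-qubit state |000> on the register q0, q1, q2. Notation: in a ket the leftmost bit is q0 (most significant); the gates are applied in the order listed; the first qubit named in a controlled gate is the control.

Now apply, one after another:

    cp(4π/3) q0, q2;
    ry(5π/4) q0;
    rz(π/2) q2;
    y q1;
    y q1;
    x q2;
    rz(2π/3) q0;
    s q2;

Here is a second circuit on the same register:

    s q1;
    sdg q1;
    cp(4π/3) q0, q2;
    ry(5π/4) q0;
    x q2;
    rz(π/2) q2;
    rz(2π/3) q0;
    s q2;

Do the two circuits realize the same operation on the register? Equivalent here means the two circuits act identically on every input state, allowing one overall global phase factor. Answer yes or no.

No: there is an input state on which the two circuits produce genuinely different outputs (not merely differing by a phase).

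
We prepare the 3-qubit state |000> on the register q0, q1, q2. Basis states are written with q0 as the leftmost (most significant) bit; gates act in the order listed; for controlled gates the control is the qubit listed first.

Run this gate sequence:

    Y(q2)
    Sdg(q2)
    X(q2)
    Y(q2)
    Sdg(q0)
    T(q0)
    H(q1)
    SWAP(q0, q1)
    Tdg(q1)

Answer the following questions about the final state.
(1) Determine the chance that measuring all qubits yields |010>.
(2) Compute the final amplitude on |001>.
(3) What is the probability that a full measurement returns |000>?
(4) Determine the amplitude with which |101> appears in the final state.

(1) The probability of measuring |010> is 0.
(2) The amplitude on |001> is sqrt(2)*I/2.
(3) A full measurement returns |000> with probability 0.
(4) |101> carries amplitude sqrt(2)*I/2 in the final state.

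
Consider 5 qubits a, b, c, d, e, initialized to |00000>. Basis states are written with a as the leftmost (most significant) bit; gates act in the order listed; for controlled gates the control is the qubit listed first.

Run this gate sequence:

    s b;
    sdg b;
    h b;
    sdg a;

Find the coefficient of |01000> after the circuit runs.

|01000> carries amplitude sqrt(2)/2 in the final state. Key observation: gates 1-2 undo each other exactly, leaving only the rest of the circuit to track.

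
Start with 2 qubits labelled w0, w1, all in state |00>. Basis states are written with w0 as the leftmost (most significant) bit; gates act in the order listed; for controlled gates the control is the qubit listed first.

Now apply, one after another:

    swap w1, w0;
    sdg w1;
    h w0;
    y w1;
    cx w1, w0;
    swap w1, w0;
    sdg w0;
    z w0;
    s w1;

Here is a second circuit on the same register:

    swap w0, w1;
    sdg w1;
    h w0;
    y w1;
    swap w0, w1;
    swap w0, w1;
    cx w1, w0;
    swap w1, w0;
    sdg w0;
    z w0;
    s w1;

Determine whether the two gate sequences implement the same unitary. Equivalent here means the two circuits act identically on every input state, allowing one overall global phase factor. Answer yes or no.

Yes, they are equivalent — the unitaries differ by at most a global phase.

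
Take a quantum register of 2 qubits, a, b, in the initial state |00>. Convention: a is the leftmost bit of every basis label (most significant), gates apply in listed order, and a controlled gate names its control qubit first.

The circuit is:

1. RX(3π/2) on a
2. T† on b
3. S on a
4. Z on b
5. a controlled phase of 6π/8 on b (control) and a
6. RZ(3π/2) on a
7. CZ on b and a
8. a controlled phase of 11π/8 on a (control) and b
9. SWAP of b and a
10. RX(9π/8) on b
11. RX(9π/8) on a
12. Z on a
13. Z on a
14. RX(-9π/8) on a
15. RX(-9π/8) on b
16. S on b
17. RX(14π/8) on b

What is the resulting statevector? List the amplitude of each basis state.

The final amplitudes are sqrt(2)*sqrt(sqrt(2)/4 + 1/2)*exp(-3*I*pi/4)*sin(7*pi/16)**4/2 + sqrt(2)*sqrt(sqrt(2)/4 + 1/2)*exp(-3*I*pi/4)*sin(7*pi/16)**2*cos(7*pi/16)**2 + sqrt(2)*sqrt(sqrt(2)/4 + 1/2)*exp(-3*I*pi/4)*cos(7*pi/16)**4/2 + sqrt(2)*sqrt(1/2 - sqrt(2)/4)*exp(3*I*pi/4)*cos(7*pi/16)**4/2 + sqrt(2)*sqrt(1/2 - sqrt(2)/4)*exp(3*I*pi/4)*sin(7*pi/16)**2*cos(7*pi/16)**2 + sqrt(2)*sqrt(1/2 - sqrt(2)/4)*exp(3*I*pi/4)*sin(7*pi/16)**4/2 on |00>, sqrt(2)*I*sqrt(1/2 - sqrt(2)/4)*exp(-3*I*pi/4)*sin(7*pi/16)**4/2 + sqrt(2)*I*sqrt(1/2 - sqrt(2)/4)*exp(-3*I*pi/4)*sin(7*pi/16)**2*cos(7*pi/16)**2 + sqrt(2)*I*sqrt(1/2 - sqrt(2)/4)*exp(-3*I*pi/4)*cos(7*pi/16)**4/2 - sqrt(2)*I*sqrt(sqrt(2)/4 + 1/2)*exp(3*I*pi/4)*cos(7*pi/16)**4/2 - sqrt(2)*I*sqrt(sqrt(2)/4 + 1/2)*exp(3*I*pi/4)*sin(7*pi/16)**2*cos(7*pi/16)**2 - sqrt(2)*I*sqrt(sqrt(2)/4 + 1/2)*exp(3*I*pi/4)*sin(7*pi/16)**4/2 on |01>, 0 on |10>, 0 on |11>.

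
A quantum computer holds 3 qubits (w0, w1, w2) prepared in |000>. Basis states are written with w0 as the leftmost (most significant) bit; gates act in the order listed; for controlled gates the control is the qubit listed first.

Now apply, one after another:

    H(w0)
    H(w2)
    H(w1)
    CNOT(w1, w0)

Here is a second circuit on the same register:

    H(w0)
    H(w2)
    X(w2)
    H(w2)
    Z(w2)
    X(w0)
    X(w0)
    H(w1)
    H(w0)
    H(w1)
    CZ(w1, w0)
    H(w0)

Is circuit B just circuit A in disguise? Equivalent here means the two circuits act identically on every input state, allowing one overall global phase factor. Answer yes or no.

No — the two circuits implement different unitaries, even allowing a global phase.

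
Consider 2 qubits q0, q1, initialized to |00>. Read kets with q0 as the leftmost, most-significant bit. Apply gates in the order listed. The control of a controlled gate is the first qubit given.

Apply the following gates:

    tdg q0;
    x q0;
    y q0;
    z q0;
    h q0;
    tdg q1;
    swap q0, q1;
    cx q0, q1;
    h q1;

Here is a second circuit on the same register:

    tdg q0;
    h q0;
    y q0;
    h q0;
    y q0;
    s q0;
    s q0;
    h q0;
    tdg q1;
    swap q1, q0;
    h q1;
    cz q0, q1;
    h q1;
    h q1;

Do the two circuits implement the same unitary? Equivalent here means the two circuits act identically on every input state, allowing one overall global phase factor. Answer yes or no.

No: there is an input state on which the two circuits produce genuinely different outputs (not merely differing by a phase).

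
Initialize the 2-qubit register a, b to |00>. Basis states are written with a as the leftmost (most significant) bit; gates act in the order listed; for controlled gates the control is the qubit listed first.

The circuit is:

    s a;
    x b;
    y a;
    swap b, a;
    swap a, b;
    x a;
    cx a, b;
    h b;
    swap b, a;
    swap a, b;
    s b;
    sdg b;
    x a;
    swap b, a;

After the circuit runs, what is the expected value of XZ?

The expectation value of XZ is 1. Key observation: gates 11-12 undo each other exactly, leaving only the rest of the circuit to track.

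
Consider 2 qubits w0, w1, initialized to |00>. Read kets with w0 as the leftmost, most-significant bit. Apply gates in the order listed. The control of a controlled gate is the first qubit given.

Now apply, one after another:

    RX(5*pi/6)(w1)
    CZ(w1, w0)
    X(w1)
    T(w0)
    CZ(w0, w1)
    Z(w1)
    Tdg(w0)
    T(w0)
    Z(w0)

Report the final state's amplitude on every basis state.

After the circuit, the state carries amplitude I*(-sqrt(6) - sqrt(2))/4 on |00>, -sqrt(6)/4 + sqrt(2)/4 on |01>, 0 on |10>, 0 on |11>.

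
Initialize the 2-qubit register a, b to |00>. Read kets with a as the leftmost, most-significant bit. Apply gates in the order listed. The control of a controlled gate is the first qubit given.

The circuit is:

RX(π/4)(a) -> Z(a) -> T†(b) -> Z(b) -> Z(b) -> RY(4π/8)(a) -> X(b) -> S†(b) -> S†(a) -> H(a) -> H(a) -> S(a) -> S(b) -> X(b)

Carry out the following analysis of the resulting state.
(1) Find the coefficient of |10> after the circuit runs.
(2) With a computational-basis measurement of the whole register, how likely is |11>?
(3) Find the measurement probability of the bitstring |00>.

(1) The final state's coefficient on |10> equals sqrt(2)*sqrt(sqrt(2) + 2)/4 + sqrt(2)*I*sqrt(2 - sqrt(2))/4.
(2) A full measurement returns |11> with probability 0.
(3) A full measurement returns |00> with probability 1/2.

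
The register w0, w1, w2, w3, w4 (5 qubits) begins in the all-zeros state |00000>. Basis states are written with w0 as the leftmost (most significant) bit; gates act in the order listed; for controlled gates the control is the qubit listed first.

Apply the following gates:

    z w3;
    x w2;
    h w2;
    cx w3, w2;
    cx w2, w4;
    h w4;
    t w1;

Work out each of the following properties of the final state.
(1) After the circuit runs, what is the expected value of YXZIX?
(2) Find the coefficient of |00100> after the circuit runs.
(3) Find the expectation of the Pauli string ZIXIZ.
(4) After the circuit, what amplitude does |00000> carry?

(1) In the final state, YXZIX has expectation 0.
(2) |00100> carries amplitude -1/2 in the final state.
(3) In the final state, ZIXIZ has expectation -1.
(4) The final state's coefficient on |00000> equals 1/2.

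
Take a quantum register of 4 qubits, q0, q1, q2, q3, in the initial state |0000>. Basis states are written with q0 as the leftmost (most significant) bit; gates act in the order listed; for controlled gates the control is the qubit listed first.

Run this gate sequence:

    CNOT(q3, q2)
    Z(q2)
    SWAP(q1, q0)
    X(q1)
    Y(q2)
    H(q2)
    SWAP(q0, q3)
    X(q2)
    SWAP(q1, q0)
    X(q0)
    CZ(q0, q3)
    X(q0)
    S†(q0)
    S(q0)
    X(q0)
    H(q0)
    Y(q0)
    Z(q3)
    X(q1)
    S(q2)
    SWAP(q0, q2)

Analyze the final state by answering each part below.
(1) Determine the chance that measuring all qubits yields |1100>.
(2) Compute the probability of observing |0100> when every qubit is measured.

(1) The probability of measuring |1100> is 1/4.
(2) The probability of measuring |0100> is 1/4.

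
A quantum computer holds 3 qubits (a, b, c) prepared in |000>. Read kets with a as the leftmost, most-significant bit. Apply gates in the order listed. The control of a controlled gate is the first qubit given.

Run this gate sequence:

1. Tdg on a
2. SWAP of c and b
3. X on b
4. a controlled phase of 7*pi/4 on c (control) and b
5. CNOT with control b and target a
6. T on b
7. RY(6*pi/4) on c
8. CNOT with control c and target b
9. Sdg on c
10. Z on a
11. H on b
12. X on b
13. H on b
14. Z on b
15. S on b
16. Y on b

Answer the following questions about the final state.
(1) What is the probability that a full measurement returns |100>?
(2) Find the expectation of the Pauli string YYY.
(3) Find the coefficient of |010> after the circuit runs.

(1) A full measurement returns |100> with probability 1/2. Key observation: gates 11-14 undo each other exactly, leaving only the rest of the circuit to track.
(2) In the final state, YYY has expectation 0.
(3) The final state's coefficient on |010> equals 0.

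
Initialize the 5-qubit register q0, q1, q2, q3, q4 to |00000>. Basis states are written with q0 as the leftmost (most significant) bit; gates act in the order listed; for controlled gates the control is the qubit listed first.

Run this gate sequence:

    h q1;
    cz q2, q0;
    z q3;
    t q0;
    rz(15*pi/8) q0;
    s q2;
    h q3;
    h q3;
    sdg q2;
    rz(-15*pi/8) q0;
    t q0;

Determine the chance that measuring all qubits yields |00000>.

Outcome |00000> occurs with probability 1/2.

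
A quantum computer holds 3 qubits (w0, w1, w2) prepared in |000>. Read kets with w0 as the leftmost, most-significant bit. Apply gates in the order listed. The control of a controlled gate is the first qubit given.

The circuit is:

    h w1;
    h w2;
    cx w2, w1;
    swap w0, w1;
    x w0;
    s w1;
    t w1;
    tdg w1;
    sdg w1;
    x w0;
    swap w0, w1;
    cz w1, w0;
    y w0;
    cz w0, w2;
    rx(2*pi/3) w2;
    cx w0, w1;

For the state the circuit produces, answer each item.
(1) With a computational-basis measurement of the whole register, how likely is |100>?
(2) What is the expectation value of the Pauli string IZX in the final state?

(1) A full measurement returns |100> with probability 1/4. Key observation: the block from step 4 through step 11 cancels to the identity and can be dropped.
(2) In the final state, IZX has expectation 0.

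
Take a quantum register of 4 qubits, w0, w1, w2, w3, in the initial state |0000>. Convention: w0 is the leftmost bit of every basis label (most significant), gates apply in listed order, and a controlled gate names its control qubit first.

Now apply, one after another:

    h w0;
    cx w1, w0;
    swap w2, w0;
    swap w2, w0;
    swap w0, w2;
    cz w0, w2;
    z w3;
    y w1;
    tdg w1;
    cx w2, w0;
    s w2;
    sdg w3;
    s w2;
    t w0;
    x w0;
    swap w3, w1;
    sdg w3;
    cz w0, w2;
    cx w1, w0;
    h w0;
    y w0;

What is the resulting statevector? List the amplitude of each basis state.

The final amplitudes are exp(I*pi/4)/2 on |0001>, I/2 on |0011>, exp(I*pi/4)/2 on |1001>, -I/2 on |1011>, and 0 on every other basis state. Key observation: gates 3-4 undo each other exactly, leaving only the rest of the circuit to track.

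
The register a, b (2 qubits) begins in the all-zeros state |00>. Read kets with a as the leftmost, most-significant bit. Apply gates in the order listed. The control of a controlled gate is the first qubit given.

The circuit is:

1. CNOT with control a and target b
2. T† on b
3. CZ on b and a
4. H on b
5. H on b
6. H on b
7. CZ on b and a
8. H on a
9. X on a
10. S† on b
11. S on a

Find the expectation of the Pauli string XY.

The observable XY averages to 0.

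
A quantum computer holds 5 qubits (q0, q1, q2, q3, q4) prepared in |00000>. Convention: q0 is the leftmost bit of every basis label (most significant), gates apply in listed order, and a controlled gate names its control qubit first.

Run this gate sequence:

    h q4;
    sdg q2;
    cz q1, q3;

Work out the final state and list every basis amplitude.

The resulting statevector has amplitude sqrt(2)/2 on |00000>, sqrt(2)/2 on |00001>, and 0 on every other basis state.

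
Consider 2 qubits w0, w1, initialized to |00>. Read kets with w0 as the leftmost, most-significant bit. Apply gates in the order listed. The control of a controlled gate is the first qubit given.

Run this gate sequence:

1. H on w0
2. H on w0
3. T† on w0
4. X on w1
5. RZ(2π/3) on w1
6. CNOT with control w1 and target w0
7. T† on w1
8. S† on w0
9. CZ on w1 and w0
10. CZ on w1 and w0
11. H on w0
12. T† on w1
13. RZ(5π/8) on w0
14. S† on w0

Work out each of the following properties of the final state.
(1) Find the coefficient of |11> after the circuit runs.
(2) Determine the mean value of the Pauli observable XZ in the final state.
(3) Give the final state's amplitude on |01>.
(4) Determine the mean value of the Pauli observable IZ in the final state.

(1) |11> carries amplitude sqrt(2)*exp(7*I*pi/48)/2 in the final state. Key observation: steps 1-2 multiply out to the identity, so the circuit reduces to the remaining gates.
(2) The expectation value of XZ is (1 - exp(3*I*pi/4))*exp(I*pi/8)/2.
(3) |01> carries amplitude -sqrt(2)*exp(I*pi/48)/2 in the final state.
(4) The expectation value of IZ is -1.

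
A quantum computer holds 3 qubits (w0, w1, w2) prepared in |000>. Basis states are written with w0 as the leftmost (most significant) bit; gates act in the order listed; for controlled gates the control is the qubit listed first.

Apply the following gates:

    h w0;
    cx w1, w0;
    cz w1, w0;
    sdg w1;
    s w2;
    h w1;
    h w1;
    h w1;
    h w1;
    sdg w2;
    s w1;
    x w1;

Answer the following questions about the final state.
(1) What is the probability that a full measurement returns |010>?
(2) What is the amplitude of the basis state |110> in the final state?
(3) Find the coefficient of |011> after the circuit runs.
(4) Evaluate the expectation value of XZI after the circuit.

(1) A full measurement returns |010> with probability 1/2.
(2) The final state's coefficient on |110> equals sqrt(2)/2.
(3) The final state's coefficient on |011> equals 0.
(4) The expectation value of XZI is -1.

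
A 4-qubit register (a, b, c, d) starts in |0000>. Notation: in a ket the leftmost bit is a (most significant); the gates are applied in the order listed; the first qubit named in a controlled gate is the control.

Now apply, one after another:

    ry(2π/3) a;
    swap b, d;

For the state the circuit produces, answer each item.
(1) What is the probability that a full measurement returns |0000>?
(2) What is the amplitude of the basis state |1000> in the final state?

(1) Outcome |0000> occurs with probability 1/4.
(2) The final state's coefficient on |1000> equals sqrt(3)/2.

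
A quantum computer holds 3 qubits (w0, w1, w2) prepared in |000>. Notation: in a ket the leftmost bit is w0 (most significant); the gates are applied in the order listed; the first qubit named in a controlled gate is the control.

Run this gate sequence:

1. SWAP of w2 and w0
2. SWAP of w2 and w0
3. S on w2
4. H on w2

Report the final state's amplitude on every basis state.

The resulting statevector has amplitude sqrt(2)/2 on |000>, sqrt(2)/2 on |001>, and 0 on every other basis state. Key observation: steps 1-2 multiply out to the identity, so the circuit reduces to the remaining gates.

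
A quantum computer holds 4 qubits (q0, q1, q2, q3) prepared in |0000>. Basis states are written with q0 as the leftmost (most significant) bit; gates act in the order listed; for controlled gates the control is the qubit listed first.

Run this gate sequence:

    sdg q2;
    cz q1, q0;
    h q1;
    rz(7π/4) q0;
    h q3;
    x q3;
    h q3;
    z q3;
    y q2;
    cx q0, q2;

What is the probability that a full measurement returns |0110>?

Outcome |0110> occurs with probability 1/2. Key observation: gates 5-8 undo each other exactly, leaving only the rest of the circuit to track.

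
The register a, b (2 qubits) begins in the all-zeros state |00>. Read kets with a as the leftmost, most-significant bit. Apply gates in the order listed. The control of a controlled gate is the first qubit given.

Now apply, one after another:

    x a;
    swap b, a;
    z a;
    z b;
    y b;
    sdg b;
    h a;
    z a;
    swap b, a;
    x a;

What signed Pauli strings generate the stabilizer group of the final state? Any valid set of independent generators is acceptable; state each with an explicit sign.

One valid set of independent stabilizer generators is -IX, -ZI (any independent generating set of the same group is equally correct).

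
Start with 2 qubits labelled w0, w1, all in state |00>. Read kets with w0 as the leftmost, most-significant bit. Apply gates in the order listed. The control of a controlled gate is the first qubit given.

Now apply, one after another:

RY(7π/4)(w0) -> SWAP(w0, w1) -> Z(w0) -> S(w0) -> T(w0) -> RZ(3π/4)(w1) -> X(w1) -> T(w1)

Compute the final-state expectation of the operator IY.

In the final state, IY has expectation sqrt(2)/2.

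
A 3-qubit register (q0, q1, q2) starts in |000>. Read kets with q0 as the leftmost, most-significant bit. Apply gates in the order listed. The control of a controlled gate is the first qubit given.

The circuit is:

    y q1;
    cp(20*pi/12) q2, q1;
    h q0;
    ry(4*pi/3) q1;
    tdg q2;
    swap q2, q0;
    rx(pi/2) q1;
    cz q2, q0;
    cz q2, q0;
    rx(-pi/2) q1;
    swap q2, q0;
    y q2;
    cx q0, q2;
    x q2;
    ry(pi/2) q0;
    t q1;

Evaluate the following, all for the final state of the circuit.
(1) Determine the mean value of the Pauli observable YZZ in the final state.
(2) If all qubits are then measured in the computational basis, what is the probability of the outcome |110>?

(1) The observable YZZ averages to 0. Key observation: steps 6-11 multiply out to the identity, so the circuit reduces to the remaining gates.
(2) The probability of measuring |110> is 1/16.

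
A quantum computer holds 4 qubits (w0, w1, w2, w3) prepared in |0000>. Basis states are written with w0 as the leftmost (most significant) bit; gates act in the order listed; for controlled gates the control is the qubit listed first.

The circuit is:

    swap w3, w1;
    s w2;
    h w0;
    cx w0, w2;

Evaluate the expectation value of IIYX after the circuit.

In the final state, IIYX has expectation 0.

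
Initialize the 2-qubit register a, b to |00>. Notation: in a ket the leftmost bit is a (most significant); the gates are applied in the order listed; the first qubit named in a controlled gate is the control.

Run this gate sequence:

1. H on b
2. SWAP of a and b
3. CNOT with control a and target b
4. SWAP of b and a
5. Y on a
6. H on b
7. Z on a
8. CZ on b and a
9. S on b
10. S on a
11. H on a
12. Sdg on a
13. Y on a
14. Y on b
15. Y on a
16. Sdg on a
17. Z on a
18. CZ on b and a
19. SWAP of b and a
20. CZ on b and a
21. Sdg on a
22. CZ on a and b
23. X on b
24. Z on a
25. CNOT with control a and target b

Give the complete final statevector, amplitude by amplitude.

The resulting statevector has amplitude sqrt(2)*(1 + I)/4 on |00>, sqrt(2)*(-1 + I)/4 on |01>, sqrt(2)*(-1 + I)/4 on |10>, sqrt(2)*(-1 - I)/4 on |11>.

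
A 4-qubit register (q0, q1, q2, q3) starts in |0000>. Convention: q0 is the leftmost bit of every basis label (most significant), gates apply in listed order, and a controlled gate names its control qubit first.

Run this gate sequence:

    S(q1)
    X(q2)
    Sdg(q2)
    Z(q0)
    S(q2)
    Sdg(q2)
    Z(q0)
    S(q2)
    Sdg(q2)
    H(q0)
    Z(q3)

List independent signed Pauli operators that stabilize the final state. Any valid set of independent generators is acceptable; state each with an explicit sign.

One valid set of independent stabilizer generators is +XIII, +IZII, -IIZI, +IIIZ (any independent generating set of the same group is equally correct).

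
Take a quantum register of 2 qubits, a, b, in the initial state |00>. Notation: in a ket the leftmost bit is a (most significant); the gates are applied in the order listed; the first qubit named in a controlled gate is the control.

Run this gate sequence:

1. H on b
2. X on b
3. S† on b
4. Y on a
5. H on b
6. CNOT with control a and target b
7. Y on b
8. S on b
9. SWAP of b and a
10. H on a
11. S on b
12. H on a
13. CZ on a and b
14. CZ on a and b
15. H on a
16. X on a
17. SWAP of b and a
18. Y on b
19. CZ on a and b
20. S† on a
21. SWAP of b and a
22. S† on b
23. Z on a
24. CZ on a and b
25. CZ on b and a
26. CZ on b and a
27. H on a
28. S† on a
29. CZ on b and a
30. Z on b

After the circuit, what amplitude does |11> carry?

|11> carries amplitude 1/2 + I/2 in the final state. Key observation: steps 12-15 multiply out to the identity, so the circuit reduces to the remaining gates.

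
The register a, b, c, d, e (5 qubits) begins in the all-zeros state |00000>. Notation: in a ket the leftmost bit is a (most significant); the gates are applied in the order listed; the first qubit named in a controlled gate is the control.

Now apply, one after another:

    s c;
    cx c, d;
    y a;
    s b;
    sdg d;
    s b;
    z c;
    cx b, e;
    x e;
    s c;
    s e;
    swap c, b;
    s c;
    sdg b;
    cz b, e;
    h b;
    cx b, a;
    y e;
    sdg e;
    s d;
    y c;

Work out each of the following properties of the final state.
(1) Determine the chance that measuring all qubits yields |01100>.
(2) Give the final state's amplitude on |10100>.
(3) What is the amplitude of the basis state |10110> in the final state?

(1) Outcome |01100> occurs with probability 1/2.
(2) |10100> carries amplitude -sqrt(2)/2 in the final state.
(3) The final state's coefficient on |10110> equals 0.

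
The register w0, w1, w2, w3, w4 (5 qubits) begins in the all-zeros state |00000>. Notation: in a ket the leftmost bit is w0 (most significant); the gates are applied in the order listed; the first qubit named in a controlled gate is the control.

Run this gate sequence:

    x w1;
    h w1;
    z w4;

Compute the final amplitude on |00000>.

The final state's coefficient on |00000> equals sqrt(2)/2.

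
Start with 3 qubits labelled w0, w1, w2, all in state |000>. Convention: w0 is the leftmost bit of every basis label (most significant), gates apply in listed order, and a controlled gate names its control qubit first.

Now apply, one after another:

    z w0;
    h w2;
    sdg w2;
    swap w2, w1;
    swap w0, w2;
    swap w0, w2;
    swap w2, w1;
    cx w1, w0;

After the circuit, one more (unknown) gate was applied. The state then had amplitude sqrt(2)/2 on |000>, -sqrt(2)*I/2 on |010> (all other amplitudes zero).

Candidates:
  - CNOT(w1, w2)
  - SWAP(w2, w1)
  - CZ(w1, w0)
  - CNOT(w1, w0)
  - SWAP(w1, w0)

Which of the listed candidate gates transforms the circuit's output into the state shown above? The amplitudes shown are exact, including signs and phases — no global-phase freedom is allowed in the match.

The unique candidate consistent with the amplitudes is SWAP(w2, w1).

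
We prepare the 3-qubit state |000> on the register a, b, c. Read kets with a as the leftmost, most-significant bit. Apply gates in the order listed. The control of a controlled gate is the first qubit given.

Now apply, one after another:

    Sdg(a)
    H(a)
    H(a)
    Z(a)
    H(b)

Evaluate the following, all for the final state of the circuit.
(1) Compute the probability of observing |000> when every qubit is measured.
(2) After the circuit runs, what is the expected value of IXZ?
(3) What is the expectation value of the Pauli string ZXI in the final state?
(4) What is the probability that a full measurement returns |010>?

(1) A full measurement returns |000> with probability 1/2.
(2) In the final state, IXZ has expectation 1.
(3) The observable ZXI averages to 1.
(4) The probability of measuring |010> is 1/2.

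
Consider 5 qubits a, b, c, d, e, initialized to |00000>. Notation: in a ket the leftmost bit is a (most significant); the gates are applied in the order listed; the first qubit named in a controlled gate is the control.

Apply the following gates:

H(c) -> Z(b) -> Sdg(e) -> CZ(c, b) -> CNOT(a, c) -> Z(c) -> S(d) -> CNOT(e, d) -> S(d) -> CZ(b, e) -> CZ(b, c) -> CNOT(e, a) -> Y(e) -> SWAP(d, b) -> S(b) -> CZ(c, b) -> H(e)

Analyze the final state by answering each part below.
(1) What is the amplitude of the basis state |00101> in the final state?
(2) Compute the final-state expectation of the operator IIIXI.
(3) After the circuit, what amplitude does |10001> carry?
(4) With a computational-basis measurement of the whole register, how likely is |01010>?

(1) |00101> carries amplitude I/2 in the final state.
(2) The observable IIIXI averages to 0.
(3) The final state's coefficient on |10001> equals 0.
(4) The probability of measuring |01010> is 0.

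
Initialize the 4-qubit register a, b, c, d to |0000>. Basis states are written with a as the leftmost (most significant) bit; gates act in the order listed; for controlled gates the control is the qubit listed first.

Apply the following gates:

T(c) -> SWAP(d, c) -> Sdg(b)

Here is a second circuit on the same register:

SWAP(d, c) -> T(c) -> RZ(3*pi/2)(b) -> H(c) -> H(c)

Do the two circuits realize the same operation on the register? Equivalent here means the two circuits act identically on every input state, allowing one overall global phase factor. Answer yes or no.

No — the two circuits implement different unitaries, even allowing a global phase.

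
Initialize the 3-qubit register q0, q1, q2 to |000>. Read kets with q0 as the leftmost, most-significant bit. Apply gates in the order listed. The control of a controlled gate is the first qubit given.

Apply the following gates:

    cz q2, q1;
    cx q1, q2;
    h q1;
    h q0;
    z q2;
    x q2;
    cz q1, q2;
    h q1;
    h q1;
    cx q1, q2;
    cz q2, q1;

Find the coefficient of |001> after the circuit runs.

The amplitude on |001> is 1/2.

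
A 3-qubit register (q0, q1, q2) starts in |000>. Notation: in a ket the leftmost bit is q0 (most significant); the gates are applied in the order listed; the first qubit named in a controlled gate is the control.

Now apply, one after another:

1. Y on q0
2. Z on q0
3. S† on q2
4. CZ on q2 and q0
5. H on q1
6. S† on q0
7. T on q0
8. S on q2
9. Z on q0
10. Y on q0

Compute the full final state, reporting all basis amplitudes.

The final amplitudes are -sqrt(2)*exp(3*I*pi/4)/2 on |000>, -sqrt(2)*exp(3*I*pi/4)/2 on |010>, and 0 on every other basis state.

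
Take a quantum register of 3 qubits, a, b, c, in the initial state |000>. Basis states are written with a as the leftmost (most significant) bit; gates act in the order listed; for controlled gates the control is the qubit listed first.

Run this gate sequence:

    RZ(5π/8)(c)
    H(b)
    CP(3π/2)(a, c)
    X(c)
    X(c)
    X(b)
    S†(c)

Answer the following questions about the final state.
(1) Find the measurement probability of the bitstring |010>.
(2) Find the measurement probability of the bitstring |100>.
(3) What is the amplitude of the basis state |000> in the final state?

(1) The probability of measuring |010> is 1/2.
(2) The probability of measuring |100> is 0.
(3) The final state's coefficient on |000> equals -sqrt(2)*exp(11*I*pi/16)/2.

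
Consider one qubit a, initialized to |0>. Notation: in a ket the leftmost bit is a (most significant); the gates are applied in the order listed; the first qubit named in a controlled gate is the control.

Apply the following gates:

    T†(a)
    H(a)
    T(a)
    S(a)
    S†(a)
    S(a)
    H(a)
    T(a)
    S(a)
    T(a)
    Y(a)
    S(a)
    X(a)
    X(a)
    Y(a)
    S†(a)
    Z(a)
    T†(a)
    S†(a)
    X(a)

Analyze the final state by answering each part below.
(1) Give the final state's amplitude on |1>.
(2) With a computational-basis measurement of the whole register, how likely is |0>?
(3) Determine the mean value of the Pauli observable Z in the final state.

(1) The amplitude on |1> is -exp(I*pi/4)/2 + I/2. Key observation: the block from step 13 through step 14 cancels to the identity and can be dropped.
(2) The probability of measuring |0> is sqrt(2)/4 + 1/2.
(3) The observable Z averages to sqrt(2)/2.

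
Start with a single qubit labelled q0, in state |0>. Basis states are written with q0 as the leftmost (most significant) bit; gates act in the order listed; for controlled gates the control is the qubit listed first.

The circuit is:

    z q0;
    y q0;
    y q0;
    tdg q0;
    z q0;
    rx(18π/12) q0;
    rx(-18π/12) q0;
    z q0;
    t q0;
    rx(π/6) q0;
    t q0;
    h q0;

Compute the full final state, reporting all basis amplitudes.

The final amplitudes are 1/4 + sqrt(3)/4 - sqrt(3)*exp(3*I*pi/4)/4 + exp(3*I*pi/4)/4 on |0>, 1/4 + sqrt(3)/4 - exp(3*I*pi/4)/4 + sqrt(3)*exp(3*I*pi/4)/4 on |1>. Key observation: the block from step 4 through step 9 cancels to the identity and can be dropped.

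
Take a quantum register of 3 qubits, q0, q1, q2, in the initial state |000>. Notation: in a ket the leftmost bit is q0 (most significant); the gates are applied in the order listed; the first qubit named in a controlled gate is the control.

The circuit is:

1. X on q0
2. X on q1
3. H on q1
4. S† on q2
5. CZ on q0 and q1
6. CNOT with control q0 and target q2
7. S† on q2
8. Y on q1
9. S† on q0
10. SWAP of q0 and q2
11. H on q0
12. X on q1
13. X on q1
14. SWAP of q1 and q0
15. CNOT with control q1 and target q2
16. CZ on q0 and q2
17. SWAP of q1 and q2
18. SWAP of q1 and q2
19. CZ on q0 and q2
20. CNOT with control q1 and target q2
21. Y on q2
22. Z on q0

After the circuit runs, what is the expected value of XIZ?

The expectation value of XIZ is 1. Key observation: gates 15-20 undo each other exactly, leaving only the rest of the circuit to track.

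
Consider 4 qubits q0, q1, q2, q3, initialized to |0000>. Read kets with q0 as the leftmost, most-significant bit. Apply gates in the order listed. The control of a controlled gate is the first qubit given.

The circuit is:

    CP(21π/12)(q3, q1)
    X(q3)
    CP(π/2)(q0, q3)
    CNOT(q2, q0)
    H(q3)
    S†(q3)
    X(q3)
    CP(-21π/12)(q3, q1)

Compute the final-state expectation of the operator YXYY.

In the final state, YXYY has expectation 0.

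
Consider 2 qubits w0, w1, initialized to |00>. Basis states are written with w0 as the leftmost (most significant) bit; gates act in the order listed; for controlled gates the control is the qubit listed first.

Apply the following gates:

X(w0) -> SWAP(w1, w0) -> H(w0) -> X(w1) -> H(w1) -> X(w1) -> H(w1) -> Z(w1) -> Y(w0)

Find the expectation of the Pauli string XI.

The expectation value of XI is -1. Key observation: gates 5-8 undo each other exactly, leaving only the rest of the circuit to track.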